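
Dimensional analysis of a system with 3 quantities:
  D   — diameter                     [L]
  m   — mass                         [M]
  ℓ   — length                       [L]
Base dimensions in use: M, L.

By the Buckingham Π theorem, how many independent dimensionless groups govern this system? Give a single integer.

Exponent matrix [M,L] × [D,m,ℓ]:
  M: [ 0  1  0]
  L: [ 1  0  1]
RREF → pivots at {D,m} ⇒ r = 2
n=3, r=2 ⇒ 1 dimensionless group

1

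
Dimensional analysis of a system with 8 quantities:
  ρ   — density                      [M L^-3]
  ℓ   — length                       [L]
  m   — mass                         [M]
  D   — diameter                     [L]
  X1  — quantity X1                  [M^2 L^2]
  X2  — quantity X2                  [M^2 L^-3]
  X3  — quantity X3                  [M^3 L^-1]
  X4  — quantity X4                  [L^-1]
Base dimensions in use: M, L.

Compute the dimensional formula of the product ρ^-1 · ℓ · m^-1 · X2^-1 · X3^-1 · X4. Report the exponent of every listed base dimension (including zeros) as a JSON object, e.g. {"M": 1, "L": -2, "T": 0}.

Dimensional matrix (M×L by ρ×ℓ×m×D×X1×X2×X3×X4):
  M: [ 1  0  1  0  2  2  3  0]
  L: [-3  1  0  1  2 -3 -1 -1]
  [M]: (-1)·1+(1)·0+(-1)·1+(-1)·2+(-1)·3+(1)·0 = -7
  [L]: (-1)·-3+(1)·1+(-1)·0+(-1)·-3+(-1)·-1+(1)·-1 = 7
⇒ M^-7 L^7

{"M": -7, "L": 7}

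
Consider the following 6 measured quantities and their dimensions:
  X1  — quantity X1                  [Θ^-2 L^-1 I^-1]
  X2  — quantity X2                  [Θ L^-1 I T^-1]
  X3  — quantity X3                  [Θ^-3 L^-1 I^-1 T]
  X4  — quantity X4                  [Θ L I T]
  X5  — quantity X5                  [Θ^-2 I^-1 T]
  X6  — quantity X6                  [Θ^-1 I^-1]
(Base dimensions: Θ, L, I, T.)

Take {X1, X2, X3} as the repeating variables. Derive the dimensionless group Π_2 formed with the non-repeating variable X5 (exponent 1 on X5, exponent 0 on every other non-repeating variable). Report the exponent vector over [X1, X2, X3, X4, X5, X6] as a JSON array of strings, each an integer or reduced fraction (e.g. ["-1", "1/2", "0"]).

["0", "1/2", "-1/2", "0", "1", "0"]

Dimensional matrix (Θ×L×I×T by X1×X2×X3×X4×X5×X6):
  Θ: [-2  1 -3  1 -2 -1]
  L: [-1 -1 -1  1  0  0]
  I: [-1  1 -1  1 -1 -1]
  T: [ 0 -1  1  1  1  0]
Row reduction gives pivot columns X1,X2,X3; rank = 3
Repeat: X1,X2,X3; free: X4,X5,X6
RREF:
  r0: [   1    0    0   -2    0    1]
  r1: [   0    1    0    0 -1/2 -1/2]
  r2: [   0    0    1    1  1/2 -1/2]
  r3: [   0    0    0    0    0    0]
Fix exponent of X5 at 1, X4 at 0, X6 at 0; solve each RREF row for its pivot's exponent:
  r0: exp(X1) + (0)·1 = 0 ⇒ exp(X1) = 0
  r1: exp(X2) + (-1/2)·1 = 0 ⇒ exp(X2) = 1/2
  r2: exp(X3) + (1/2)·1 = 0 ⇒ exp(X3) = -1/2
Π_2 = X2^(1/2) · X3^(-1/2) · X5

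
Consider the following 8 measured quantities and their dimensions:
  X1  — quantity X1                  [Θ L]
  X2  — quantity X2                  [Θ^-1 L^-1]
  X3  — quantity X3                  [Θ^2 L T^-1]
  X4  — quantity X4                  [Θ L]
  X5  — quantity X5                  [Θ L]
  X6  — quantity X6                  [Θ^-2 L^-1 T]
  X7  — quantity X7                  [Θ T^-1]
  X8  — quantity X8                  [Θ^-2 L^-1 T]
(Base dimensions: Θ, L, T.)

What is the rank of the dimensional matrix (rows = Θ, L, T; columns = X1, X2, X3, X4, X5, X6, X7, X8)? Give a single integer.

2

Dimensional matrix (Θ×L×T by X1×X2×X3×X4×X5×X6×X7×X8):
  Θ: [ 1 -1  2  1  1 -2  1 -2]
  L: [ 1 -1  1  1  1 -1  0 -1]
  T: [ 0  0 -1  0  0  1 -1  1]
RREF → pivots at {X1,X3} ⇒ r = 2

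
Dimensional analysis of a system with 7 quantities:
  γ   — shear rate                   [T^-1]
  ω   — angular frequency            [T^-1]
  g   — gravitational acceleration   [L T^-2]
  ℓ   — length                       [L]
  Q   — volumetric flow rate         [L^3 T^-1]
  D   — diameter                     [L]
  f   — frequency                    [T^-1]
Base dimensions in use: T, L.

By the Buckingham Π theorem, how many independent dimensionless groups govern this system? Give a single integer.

Write exponents as rows T,L / cols γ,ω,g,ℓ,Q,D,f:
  T: [-1 -1 -2  0 -1  0 -1]
  L: [ 0  0  1  1  3  1  0]
RREF → pivots at {γ,g} ⇒ r = 2
Π count = n − r = 7 − 2 = 5

5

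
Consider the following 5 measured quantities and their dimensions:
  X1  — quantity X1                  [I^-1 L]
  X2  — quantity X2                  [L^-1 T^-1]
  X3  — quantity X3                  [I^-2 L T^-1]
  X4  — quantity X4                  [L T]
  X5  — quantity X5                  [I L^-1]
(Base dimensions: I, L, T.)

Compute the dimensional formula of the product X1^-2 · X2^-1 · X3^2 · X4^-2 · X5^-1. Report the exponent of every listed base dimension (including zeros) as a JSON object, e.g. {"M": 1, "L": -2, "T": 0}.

{"I": -3, "L": 0, "T": -3}

Exponent matrix [I,L,T] × [X1,X2,X3,X4,X5]:
  I: [-1  0 -2  0  1]
  L: [ 1 -1  1  1 -1]
  T: [ 0 -1 -1  1  0]
  [I]: (-2)·-1+(-1)·0+(2)·-2+(-2)·0+(-1)·1 = -3
  [L]: (-2)·1+(-1)·-1+(2)·1+(-2)·1+(-1)·-1 = 0
  [T]: (-2)·0+(-1)·-1+(2)·-1+(-2)·1+(-1)·0 = -3
⇒ I^-3 T^-3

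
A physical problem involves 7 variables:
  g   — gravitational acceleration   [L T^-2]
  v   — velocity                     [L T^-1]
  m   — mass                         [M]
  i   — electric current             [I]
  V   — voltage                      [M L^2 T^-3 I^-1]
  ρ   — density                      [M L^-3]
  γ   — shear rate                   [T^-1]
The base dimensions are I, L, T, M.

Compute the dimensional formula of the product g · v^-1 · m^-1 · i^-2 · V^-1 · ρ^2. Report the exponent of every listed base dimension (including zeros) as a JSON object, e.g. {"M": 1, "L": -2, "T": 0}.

Exponent matrix [I,L,T,M] × [g,v,m,i,V,ρ,γ]:
  I: [ 0  0  0  1 -1  0  0]
  L: [ 1  1  0  0  2 -3  0]
  T: [-2 -1  0  0 -3  0 -1]
  M: [ 0  0  1  0  1  1  0]
  [I]: (1)·0+(-1)·0+(-1)·0+(-2)·1+(-1)·-1+(2)·0 = -1
  [L]: (1)·1+(-1)·1+(-1)·0+(-2)·0+(-1)·2+(2)·-3 = -8
  [T]: (1)·-2+(-1)·-1+(-1)·0+(-2)·0+(-1)·-3+(2)·0 = 2
  [M]: (1)·0+(-1)·0+(-1)·1+(-2)·0+(-1)·1+(2)·1 = 0
⇒ I^-1 L^-8 T^2

{"I": -1, "L": -8, "T": 2, "M": 0}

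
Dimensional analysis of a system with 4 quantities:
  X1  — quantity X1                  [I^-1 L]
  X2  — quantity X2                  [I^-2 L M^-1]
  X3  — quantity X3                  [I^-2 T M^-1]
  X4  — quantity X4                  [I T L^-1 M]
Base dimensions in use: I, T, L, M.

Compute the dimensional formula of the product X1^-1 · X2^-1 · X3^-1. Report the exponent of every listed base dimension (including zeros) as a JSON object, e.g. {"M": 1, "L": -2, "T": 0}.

{"I": 5, "T": -1, "L": -2, "M": 2}

Write exponents as rows I,T,L,M / cols X1,X2,X3,X4:
  I: [-1 -2 -2  1]
  T: [ 0  0  1  1]
  L: [ 1  1  0 -1]
  M: [ 0 -1 -1  1]
  [I]: (-1)·-1+(-1)·-2+(-1)·-2 = 5
  [T]: (-1)·0+(-1)·0+(-1)·1 = -1
  [L]: (-1)·1+(-1)·1+(-1)·0 = -2
  [M]: (-1)·0+(-1)·-1+(-1)·-1 = 2
⇒ I^5 T^-1 L^-2 M^2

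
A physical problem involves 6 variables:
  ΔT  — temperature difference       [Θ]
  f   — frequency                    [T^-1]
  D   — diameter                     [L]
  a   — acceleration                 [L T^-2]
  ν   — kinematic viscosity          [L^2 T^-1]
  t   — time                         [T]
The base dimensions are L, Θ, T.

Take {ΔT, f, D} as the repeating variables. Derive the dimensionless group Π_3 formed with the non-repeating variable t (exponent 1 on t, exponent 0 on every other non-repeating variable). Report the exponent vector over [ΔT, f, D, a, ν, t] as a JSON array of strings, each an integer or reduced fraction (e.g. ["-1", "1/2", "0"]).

Write exponents as rows L,Θ,T / cols ΔT,f,D,a,ν,t:
  L: [ 0  0  1  1  2  0]
  Θ: [ 1  0  0  0  0  0]
  T: [ 0 -1  0 -2 -1  1]
Echelon form has 3 nonzero rows (pivots: ΔT,f,D)
Repeat: ΔT,f,D; free: a,ν,t
RREF:
  r0: [   1    0    0    0    0    0]
  r1: [   0    1    0    2    1   -1]
  r2: [   0    0    1    1    2    0]
Fix exponent of t at 1, a at 0, ν at 0; solve each RREF row for its pivot's exponent:
  r0: exp(ΔT) + (0)·1 = 0 ⇒ exp(ΔT) = 0
  r1: exp(f) + (-1)·1 = 0 ⇒ exp(f) = 1
  r2: exp(D) + (0)·1 = 0 ⇒ exp(D) = 0
Π_3 = f · t

["0", "1", "0", "0", "0", "1"]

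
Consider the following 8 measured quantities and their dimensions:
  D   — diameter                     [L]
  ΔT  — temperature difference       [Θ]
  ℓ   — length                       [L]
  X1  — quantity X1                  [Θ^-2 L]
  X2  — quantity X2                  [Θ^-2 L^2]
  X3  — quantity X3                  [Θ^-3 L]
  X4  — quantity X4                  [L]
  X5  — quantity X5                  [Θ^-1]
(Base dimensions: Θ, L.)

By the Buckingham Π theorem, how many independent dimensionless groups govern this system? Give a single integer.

Exponent matrix [Θ,L] × [D,ΔT,ℓ,X1,X2,X3,X4,X5]:
  Θ: [ 0  1  0 -2 -2 -3  0 -1]
  L: [ 1  0  1  1  2  1  1  0]
Echelon form has 2 nonzero rows (pivots: D,ΔT)
Π count = n − r = 8 − 2 = 6

6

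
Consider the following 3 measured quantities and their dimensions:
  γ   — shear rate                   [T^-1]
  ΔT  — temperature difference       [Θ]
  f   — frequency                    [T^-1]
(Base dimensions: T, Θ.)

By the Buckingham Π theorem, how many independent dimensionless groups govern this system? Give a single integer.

Write exponents as rows T,Θ / cols γ,ΔT,f:
  T: [-1  0 -1]
  Θ: [ 0  1  0]
Row reduction gives pivot columns γ,ΔT; rank = 2
3 vars − rank 2 = 1 Π group

1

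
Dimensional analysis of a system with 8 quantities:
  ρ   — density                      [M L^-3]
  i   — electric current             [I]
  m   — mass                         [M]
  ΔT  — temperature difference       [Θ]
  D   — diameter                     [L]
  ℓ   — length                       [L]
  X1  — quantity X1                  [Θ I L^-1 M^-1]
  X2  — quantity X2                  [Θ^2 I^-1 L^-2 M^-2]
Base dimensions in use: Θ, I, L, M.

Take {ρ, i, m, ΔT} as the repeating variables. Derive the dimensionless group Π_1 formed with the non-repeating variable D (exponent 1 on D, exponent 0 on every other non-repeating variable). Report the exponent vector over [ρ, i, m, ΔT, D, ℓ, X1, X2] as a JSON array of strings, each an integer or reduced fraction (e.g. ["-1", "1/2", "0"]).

["1/3", "0", "-1/3", "0", "1", "0", "0", "0"]

Write exponents as rows Θ,I,L,M / cols ρ,i,m,ΔT,D,ℓ,X1,X2:
  Θ: [ 0  0  0  1  0  0  1  2]
  I: [ 0  1  0  0  0  0  1 -1]
  L: [-3  0  0  0  1  1 -1 -2]
  M: [ 1  0  1  0  0  0 -1 -2]
Row reduction gives pivot columns ρ,i,m,ΔT; rank = 4
Pivot set = {ρ,i,m,ΔT}, free = {D,ℓ,X1,X2}
RREF:
  r0: [   1    0    0    0 -1/3 -1/3  1/3  2/3]
  r1: [   0    1    0    0    0    0    1   -1]
  r2: [   0    0    1    0  1/3  1/3 -4/3 -8/3]
  r3: [   0    0    0    1    0    0    1    2]
Fix exponent of D at 1, ℓ at 0, X1 at 0, X2 at 0; solve each RREF row for its pivot's exponent:
  r0: exp(ρ) + (-1/3)·1 = 0 ⇒ exp(ρ) = 1/3
  r1: exp(i) + (0)·1 = 0 ⇒ exp(i) = 0
  r2: exp(m) + (1/3)·1 = 0 ⇒ exp(m) = -1/3
  r3: exp(ΔT) + (0)·1 = 0 ⇒ exp(ΔT) = 0
Π_1 = ρ^(1/3) · m^(-1/3) · D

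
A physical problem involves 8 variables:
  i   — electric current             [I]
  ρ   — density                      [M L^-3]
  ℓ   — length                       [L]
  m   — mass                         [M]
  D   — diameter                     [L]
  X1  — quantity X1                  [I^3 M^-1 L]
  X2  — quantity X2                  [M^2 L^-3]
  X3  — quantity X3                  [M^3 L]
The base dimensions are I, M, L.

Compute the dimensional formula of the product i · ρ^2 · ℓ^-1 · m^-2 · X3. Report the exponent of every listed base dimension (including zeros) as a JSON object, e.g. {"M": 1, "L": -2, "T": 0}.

{"I": 1, "M": 3, "L": -6}

Exponent matrix [I,M,L] × [i,ρ,ℓ,m,D,X1,X2,X3]:
  I: [ 1  0  0  0  0  3  0  0]
  M: [ 0  1  0  1  0 -1  2  3]
  L: [ 0 -3  1  0  1  1 -3  1]
  [I]: (1)·1+(2)·0+(-1)·0+(-2)·0+(1)·0 = 1
  [M]: (1)·0+(2)·1+(-1)·0+(-2)·1+(1)·3 = 3
  [L]: (1)·0+(2)·-3+(-1)·1+(-2)·0+(1)·1 = -6
⇒ I M^3 L^-6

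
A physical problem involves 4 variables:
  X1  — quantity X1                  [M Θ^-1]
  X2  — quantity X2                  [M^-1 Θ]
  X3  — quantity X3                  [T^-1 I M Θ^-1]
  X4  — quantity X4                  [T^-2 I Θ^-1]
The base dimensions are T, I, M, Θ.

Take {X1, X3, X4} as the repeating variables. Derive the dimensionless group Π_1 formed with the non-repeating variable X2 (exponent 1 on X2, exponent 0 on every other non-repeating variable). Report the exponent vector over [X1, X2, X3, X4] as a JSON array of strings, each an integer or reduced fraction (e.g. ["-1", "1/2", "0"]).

Exponent matrix [T,I,M,Θ] × [X1,X2,X3,X4]:
  T: [ 0  0 -1 -2]
  I: [ 0  0  1  1]
  M: [ 1 -1  1  0]
  Θ: [-1  1 -1 -1]
Row reduction gives pivot columns X1,X3,X4; rank = 3
Repeat: X1,X3,X4; free: X2
RREF:
  r0: [   1   -1    0    0]
  r1: [   0    0    1    0]
  r2: [   0    0    0    1]
  r3: [   0    0    0    0]
Fix exponent of X2 at 1; solve each RREF row for its pivot's exponent:
  r0: exp(X1) + (-1)·1 = 0 ⇒ exp(X1) = 1
  r1: exp(X3) + (0)·1 = 0 ⇒ exp(X3) = 0
  r2: exp(X4) + (0)·1 = 0 ⇒ exp(X4) = 0
Π_1 = X1 · X2

["1", "1", "0", "0"]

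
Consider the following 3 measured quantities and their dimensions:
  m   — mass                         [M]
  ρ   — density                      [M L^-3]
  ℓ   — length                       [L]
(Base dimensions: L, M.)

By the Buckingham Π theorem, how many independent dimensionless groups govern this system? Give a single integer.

Write exponents as rows L,M / cols m,ρ,ℓ:
  L: [ 0 -3  1]
  M: [ 1  1  0]
Row reduction gives pivot columns m,ρ; rank = 2
Π count = n − r = 3 − 2 = 1

1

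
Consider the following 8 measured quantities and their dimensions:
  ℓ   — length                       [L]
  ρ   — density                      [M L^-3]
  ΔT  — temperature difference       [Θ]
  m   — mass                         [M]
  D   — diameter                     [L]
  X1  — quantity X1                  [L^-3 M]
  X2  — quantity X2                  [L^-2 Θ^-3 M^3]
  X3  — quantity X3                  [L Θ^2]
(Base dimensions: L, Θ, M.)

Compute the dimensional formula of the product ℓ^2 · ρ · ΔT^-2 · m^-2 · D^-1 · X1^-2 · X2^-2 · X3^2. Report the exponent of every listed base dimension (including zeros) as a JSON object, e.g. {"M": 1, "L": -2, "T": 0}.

{"L": 10, "Θ": 8, "M": -9}

Exponent matrix [L,Θ,M] × [ℓ,ρ,ΔT,m,D,X1,X2,X3]:
  L: [ 1 -3  0  0  1 -3 -2  1]
  Θ: [ 0  0  1  0  0  0 -3  2]
  M: [ 0  1  0  1  0  1  3  0]
  [L]: (2)·1+(1)·-3+(-2)·0+(-2)·0+(-1)·1+(-2)·-3+(-2)·-2+(2)·1 = 10
  [Θ]: (2)·0+(1)·0+(-2)·1+(-2)·0+(-1)·0+(-2)·0+(-2)·-3+(2)·2 = 8
  [M]: (2)·0+(1)·1+(-2)·0+(-2)·1+(-1)·0+(-2)·1+(-2)·3+(2)·0 = -9
⇒ L^10 Θ^8 M^-9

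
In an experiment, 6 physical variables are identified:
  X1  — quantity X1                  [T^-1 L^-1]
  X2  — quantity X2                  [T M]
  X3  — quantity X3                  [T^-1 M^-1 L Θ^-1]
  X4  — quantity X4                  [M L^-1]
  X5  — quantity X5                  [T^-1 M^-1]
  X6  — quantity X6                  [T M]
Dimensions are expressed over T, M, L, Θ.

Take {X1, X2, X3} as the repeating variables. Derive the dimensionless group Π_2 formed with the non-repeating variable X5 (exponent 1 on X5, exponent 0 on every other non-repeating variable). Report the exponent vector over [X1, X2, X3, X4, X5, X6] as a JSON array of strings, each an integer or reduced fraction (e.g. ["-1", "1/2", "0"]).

Write exponents as rows T,M,L,Θ / cols X1,X2,X3,X4,X5,X6:
  T: [-1  1 -1  0 -1  1]
  M: [ 0  1 -1  1 -1  1]
  L: [-1  0  1 -1  0  0]
  Θ: [ 0  0 -1  0  0  0]
RREF → pivots at {X1,X2,X3} ⇒ r = 3
Pivot set = {X1,X2,X3}, free = {X4,X5,X6}
RREF:
  r0: [   1    0    0    1    0    0]
  r1: [   0    1    0    1   -1    1]
  r2: [   0    0    1    0    0    0]
  r3: [   0    0    0    0    0    0]
Fix exponent of X5 at 1, X4 at 0, X6 at 0; solve each RREF row for its pivot's exponent:
  r0: exp(X1) + (0)·1 = 0 ⇒ exp(X1) = 0
  r1: exp(X2) + (-1)·1 = 0 ⇒ exp(X2) = 1
  r2: exp(X3) + (0)·1 = 0 ⇒ exp(X3) = 0
Π_2 = X2 · X5

["0", "1", "0", "0", "1", "0"]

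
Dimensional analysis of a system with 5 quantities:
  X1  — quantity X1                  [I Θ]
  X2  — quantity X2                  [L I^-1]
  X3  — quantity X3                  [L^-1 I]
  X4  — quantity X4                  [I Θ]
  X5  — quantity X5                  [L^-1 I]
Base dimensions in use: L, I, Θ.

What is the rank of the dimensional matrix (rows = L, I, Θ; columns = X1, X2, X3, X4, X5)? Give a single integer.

2

Exponent matrix [L,I,Θ] × [X1,X2,X3,X4,X5]:
  L: [ 0  1 -1  0 -1]
  I: [ 1 -1  1  1  1]
  Θ: [ 1  0  0  1  0]
Echelon form has 2 nonzero rows (pivots: X1,X2)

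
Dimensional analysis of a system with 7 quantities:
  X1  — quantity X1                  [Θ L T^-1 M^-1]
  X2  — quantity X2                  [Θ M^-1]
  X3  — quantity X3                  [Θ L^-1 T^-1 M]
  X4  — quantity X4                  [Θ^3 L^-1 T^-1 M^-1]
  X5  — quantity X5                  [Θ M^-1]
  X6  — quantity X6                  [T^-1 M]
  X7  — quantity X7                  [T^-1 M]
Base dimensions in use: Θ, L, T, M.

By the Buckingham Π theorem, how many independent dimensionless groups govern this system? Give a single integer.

Exponent matrix [Θ,L,T,M] × [X1,X2,X3,X4,X5,X6,X7]:
  Θ: [ 1  1  1  3  1  0  0]
  L: [ 1  0 -1 -1  0  0  0]
  T: [-1  0 -1 -1  0 -1 -1]
  M: [-1 -1  1 -1 -1  1  1]
RREF → pivots at {X1,X2,X3} ⇒ r = 3
7 vars − rank 3 = 4 Π groups

4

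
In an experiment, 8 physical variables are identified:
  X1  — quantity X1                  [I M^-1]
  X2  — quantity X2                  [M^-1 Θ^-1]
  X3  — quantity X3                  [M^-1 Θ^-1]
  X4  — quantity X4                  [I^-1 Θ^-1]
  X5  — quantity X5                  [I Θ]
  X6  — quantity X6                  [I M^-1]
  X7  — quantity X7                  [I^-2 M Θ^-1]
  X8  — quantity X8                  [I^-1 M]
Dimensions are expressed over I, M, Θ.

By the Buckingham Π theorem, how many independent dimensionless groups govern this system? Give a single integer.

6

Write exponents as rows I,M,Θ / cols X1,X2,X3,X4,X5,X6,X7,X8:
  I: [ 1  0  0 -1  1  1 -2 -1]
  M: [-1 -1 -1  0  0 -1  1  1]
  Θ: [ 0 -1 -1 -1  1  0 -1  0]
Echelon form has 2 nonzero rows (pivots: X1,X2)
n=8, r=2 ⇒ 6 dimensionless groups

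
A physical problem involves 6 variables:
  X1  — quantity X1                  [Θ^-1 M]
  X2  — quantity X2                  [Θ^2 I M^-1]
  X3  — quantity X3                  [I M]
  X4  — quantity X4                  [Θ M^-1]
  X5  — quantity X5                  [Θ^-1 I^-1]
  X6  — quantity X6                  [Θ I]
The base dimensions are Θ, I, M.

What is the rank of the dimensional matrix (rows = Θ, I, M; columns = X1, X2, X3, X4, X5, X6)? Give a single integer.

Exponent matrix [Θ,I,M] × [X1,X2,X3,X4,X5,X6]:
  Θ: [-1  2  0  1 -1  1]
  I: [ 0  1  1  0 -1  1]
  M: [ 1 -1  1 -1  0  0]
Echelon form has 2 nonzero rows (pivots: X1,X2)

2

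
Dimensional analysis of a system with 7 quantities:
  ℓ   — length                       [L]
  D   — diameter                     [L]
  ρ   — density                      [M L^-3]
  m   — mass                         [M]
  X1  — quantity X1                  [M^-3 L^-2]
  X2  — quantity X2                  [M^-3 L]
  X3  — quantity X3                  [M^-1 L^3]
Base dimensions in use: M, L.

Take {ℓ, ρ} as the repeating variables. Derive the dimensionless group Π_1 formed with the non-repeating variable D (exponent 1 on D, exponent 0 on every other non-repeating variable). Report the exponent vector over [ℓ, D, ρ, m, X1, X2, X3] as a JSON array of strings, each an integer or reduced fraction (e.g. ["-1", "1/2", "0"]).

Dimensional matrix (M×L by ℓ×D×ρ×m×X1×X2×X3):
  M: [ 0  0  1  1 -3 -3 -1]
  L: [ 1  1 -3  0 -2  1  3]
Echelon form has 2 nonzero rows (pivots: ℓ,ρ)
Repeat: ℓ,ρ; free: D,m,X1,X2,X3
RREF:
  r0: [   1    1    0    3  -11   -8    0]
  r1: [   0    0    1    1   -3   -3   -1]
Fix exponent of D at 1, m at 0, X1 at 0, X2 at 0, X3 at 0; solve each RREF row for its pivot's exponent:
  r0: exp(ℓ) + (1)·1 = 0 ⇒ exp(ℓ) = -1
  r1: exp(ρ) + (0)·1 = 0 ⇒ exp(ρ) = 0
Π_1 = ℓ^-1 · D

["-1", "1", "0", "0", "0", "0", "0"]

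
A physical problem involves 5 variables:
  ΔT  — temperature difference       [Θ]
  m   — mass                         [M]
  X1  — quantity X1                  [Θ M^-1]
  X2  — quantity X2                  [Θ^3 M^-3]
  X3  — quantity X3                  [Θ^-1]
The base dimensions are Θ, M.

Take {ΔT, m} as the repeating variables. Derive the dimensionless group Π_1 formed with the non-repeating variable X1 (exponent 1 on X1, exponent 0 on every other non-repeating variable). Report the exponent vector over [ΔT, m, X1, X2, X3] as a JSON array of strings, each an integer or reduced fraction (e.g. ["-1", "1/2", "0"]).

["-1", "1", "1", "0", "0"]

Dimensional matrix (Θ×M by ΔT×m×X1×X2×X3):
  Θ: [ 1  0  1  3 -1]
  M: [ 0  1 -1 -3  0]
Echelon form has 2 nonzero rows (pivots: ΔT,m)
Repeat: ΔT,m; free: X1,X2,X3
RREF:
  r0: [   1    0    1    3   -1]
  r1: [   0    1   -1   -3    0]
Fix exponent of X1 at 1, X2 at 0, X3 at 0; solve each RREF row for its pivot's exponent:
  r0: exp(ΔT) + (1)·1 = 0 ⇒ exp(ΔT) = -1
  r1: exp(m) + (-1)·1 = 0 ⇒ exp(m) = 1
Π_1 = ΔT^-1 · m · X1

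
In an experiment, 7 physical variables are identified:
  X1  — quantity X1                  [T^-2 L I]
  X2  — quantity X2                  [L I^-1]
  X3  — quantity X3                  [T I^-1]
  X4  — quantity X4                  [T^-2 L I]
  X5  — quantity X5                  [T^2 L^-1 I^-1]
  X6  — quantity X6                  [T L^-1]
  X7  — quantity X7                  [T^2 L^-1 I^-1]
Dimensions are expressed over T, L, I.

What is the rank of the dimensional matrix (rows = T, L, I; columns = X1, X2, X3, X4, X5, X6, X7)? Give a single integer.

2

Write exponents as rows T,L,I / cols X1,X2,X3,X4,X5,X6,X7:
  T: [-2  0  1 -2  2  1  2]
  L: [ 1  1  0  1 -1 -1 -1]
  I: [ 1 -1 -1  1 -1  0 -1]
Row reduction gives pivot columns X1,X2; rank = 2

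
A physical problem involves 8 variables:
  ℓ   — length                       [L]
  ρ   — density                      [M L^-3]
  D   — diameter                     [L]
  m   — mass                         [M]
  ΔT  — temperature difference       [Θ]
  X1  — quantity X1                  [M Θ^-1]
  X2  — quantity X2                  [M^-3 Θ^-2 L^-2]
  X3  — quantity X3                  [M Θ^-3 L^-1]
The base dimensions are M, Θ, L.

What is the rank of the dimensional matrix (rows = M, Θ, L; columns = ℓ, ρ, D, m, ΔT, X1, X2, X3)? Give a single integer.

Exponent matrix [M,Θ,L] × [ℓ,ρ,D,m,ΔT,X1,X2,X3]:
  M: [ 0  1  0  1  0  1 -3  1]
  Θ: [ 0  0  0  0  1 -1 -2 -3]
  L: [ 1 -3  1  0  0  0 -2 -1]
RREF → pivots at {ℓ,ρ,ΔT} ⇒ r = 3

3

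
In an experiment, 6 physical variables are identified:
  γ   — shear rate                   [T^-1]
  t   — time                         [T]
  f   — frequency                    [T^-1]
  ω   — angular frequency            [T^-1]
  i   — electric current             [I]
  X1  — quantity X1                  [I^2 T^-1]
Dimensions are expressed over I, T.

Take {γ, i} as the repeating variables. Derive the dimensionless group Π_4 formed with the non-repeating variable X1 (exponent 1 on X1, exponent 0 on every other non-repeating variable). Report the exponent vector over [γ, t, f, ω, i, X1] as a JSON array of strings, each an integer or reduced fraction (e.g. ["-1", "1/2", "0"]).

Dimensional matrix (I×T by γ×t×f×ω×i×X1):
  I: [ 0  0  0  0  1  2]
  T: [-1  1 -1 -1  0 -1]
RREF → pivots at {γ,i} ⇒ r = 2
Pivot set = {γ,i}, free = {t,f,ω,X1}
RREF:
  r0: [   1   -1    1    1    0    1]
  r1: [   0    0    0    0    1    2]
Fix exponent of X1 at 1, t at 0, f at 0, ω at 0; solve each RREF row for its pivot's exponent:
  r0: exp(γ) + (1)·1 = 0 ⇒ exp(γ) = -1
  r1: exp(i) + (2)·1 = 0 ⇒ exp(i) = -2
Π_4 = γ^-1 · i^-2 · X1

["-1", "0", "0", "0", "-2", "1"]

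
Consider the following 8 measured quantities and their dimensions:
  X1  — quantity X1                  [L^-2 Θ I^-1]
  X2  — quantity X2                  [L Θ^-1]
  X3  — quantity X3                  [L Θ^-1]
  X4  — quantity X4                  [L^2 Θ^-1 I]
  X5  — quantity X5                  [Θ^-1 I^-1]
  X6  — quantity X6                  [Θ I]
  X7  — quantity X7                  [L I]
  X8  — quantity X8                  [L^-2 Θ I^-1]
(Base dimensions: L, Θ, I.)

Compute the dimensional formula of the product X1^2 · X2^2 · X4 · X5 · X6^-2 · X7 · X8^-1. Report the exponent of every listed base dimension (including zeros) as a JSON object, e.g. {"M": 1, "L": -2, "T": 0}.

Write exponents as rows L,Θ,I / cols X1,X2,X3,X4,X5,X6,X7,X8:
  L: [-2  1  1  2  0  0  1 -2]
  Θ: [ 1 -1 -1 -1 -1  1  0  1]
  I: [-1  0  0  1 -1  1  1 -1]
  [L]: (2)·-2+(2)·1+(1)·2+(1)·0+(-2)·0+(1)·1+(-1)·-2 = 3
  [Θ]: (2)·1+(2)·-1+(1)·-1+(1)·-1+(-2)·1+(1)·0+(-1)·1 = -5
  [I]: (2)·-1+(2)·0+(1)·1+(1)·-1+(-2)·1+(1)·1+(-1)·-1 = -2
⇒ L^3 Θ^-5 I^-2

{"L": 3, "Θ": -5, "I": -2}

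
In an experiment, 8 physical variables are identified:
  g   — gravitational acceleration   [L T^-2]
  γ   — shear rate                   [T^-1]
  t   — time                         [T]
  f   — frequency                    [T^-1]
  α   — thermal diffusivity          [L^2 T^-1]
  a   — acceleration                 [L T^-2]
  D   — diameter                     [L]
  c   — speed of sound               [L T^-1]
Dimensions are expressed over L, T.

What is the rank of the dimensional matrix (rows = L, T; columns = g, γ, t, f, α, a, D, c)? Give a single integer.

Write exponents as rows L,T / cols g,γ,t,f,α,a,D,c:
  L: [ 1  0  0  0  2  1  1  1]
  T: [-2 -1  1 -1 -1 -2  0 -1]
RREF → pivots at {g,γ} ⇒ r = 2

2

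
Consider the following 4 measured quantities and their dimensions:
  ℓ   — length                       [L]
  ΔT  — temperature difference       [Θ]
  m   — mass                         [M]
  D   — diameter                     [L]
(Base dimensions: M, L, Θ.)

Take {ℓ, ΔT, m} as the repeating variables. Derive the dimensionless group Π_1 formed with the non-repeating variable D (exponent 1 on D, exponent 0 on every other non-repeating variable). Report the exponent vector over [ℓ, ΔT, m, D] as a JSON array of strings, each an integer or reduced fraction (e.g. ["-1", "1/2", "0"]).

["-1", "0", "0", "1"]

Write exponents as rows M,L,Θ / cols ℓ,ΔT,m,D:
  M: [ 0  0  1  0]
  L: [ 1  0  0  1]
  Θ: [ 0  1  0  0]
Echelon form has 3 nonzero rows (pivots: ℓ,ΔT,m)
Pivot set = {ℓ,ΔT,m}, free = {D}
RREF:
  r0: [   1    0    0    1]
  r1: [   0    1    0    0]
  r2: [   0    0    1    0]
Fix exponent of D at 1; solve each RREF row for its pivot's exponent:
  r0: exp(ℓ) + (1)·1 = 0 ⇒ exp(ℓ) = -1
  r1: exp(ΔT) + (0)·1 = 0 ⇒ exp(ΔT) = 0
  r2: exp(m) + (0)·1 = 0 ⇒ exp(m) = 0
Π_1 = ℓ^-1 · D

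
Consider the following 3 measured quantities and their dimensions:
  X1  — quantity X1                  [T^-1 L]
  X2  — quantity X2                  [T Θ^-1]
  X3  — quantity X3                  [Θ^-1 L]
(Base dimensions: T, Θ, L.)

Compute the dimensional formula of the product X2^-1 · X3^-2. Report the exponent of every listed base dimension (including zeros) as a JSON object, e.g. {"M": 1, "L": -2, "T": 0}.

Exponent matrix [T,Θ,L] × [X1,X2,X3]:
  T: [-1  1  0]
  Θ: [ 0 -1 -1]
  L: [ 1  0  1]
  [T]: (-1)·1+(-2)·0 = -1
  [Θ]: (-1)·-1+(-2)·-1 = 3
  [L]: (-1)·0+(-2)·1 = -2
⇒ T^-1 Θ^3 L^-2

{"T": -1, "Θ": 3, "L": -2}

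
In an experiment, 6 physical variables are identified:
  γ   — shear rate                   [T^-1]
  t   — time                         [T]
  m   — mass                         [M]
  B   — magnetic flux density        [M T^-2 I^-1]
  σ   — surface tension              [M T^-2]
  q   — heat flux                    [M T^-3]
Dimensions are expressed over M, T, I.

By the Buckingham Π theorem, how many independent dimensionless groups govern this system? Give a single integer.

Dimensional matrix (M×T×I by γ×t×m×B×σ×q):
  M: [ 0  0  1  1  1  1]
  T: [-1  1  0 -2 -2 -3]
  I: [ 0  0  0 -1  0  0]
Echelon form has 3 nonzero rows (pivots: γ,m,B)
Π count = n − r = 6 − 3 = 3

3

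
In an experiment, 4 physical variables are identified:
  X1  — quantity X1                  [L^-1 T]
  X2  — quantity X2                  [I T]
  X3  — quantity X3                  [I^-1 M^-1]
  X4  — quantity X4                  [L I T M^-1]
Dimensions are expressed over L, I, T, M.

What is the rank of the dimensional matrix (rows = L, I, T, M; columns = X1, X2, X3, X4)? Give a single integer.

Dimensional matrix (L×I×T×M by X1×X2×X3×X4):
  L: [-1  0  0  1]
  I: [ 0  1 -1  1]
  T: [ 1  1  0  1]
  M: [ 0  0 -1 -1]
RREF → pivots at {X1,X2,X3} ⇒ r = 3

3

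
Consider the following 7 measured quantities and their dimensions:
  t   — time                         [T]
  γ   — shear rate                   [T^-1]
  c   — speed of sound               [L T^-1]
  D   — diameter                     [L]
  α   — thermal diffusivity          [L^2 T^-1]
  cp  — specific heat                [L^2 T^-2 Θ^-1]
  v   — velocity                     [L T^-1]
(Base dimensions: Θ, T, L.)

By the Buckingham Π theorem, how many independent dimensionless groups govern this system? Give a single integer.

4

Dimensional matrix (Θ×T×L by t×γ×c×D×α×cp×v):
  Θ: [ 0  0  0  0  0 -1  0]
  T: [ 1 -1 -1  0 -1 -2 -1]
  L: [ 0  0  1  1  2  2  1]
Echelon form has 3 nonzero rows (pivots: t,c,cp)
Π count = n − r = 7 − 3 = 4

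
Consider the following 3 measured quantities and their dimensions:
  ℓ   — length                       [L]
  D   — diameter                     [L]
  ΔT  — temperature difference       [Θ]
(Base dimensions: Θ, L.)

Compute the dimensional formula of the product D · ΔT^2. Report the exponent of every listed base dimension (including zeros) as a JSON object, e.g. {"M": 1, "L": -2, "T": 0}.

{"Θ": 2, "L": 1}

Exponent matrix [Θ,L] × [ℓ,D,ΔT]:
  Θ: [ 0  0  1]
  L: [ 1  1  0]
  [Θ]: (1)·0+(2)·1 = 2
  [L]: (1)·1+(2)·0 = 1
⇒ Θ^2 L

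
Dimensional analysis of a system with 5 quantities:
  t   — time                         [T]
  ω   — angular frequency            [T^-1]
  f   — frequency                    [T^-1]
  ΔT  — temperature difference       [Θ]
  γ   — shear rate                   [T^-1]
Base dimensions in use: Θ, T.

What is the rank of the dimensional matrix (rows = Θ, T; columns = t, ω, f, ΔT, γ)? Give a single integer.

2

Write exponents as rows Θ,T / cols t,ω,f,ΔT,γ:
  Θ: [ 0  0  0  1  0]
  T: [ 1 -1 -1  0 -1]
RREF → pivots at {t,ΔT} ⇒ r = 2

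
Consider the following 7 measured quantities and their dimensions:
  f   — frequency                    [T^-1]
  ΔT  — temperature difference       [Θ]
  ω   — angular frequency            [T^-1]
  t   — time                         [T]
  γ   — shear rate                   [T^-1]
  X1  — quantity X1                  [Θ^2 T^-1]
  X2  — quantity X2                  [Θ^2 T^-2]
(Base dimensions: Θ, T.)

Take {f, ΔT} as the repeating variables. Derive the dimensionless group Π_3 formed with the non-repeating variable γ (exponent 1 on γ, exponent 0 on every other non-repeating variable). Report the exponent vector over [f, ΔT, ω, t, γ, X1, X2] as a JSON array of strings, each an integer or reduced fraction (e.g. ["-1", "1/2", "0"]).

["-1", "0", "0", "0", "1", "0", "0"]

Write exponents as rows Θ,T / cols f,ΔT,ω,t,γ,X1,X2:
  Θ: [ 0  1  0  0  0  2  2]
  T: [-1  0 -1  1 -1 -1 -2]
Echelon form has 2 nonzero rows (pivots: f,ΔT)
Repeat: f,ΔT; free: ω,t,γ,X1,X2
RREF:
  r0: [   1    0    1   -1    1    1    2]
  r1: [   0    1    0    0    0    2    2]
Fix exponent of γ at 1, ω at 0, t at 0, X1 at 0, X2 at 0; solve each RREF row for its pivot's exponent:
  r0: exp(f) + (1)·1 = 0 ⇒ exp(f) = -1
  r1: exp(ΔT) + (0)·1 = 0 ⇒ exp(ΔT) = 0
Π_3 = f^-1 · γ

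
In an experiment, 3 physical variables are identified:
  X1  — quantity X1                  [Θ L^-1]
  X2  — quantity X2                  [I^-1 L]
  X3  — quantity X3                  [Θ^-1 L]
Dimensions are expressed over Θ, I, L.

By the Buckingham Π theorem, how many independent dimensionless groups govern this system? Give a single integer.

Write exponents as rows Θ,I,L / cols X1,X2,X3:
  Θ: [ 1  0 -1]
  I: [ 0 -1  0]
  L: [-1  1  1]
RREF → pivots at {X1,X2} ⇒ r = 2
3 vars − rank 2 = 1 Π group

1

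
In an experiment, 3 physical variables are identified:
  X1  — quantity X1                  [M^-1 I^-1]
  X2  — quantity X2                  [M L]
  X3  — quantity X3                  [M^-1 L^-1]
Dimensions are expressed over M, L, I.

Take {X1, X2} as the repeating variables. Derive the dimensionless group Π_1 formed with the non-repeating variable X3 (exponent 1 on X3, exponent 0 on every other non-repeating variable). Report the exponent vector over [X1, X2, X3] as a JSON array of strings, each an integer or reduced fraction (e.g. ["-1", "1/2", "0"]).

Dimensional matrix (M×L×I by X1×X2×X3):
  M: [-1  1 -1]
  L: [ 0  1 -1]
  I: [-1  0  0]
Row reduction gives pivot columns X1,X2; rank = 2
Pivot set = {X1,X2}, free = {X3}
RREF:
  r0: [   1    0    0]
  r1: [   0    1   -1]
  r2: [   0    0    0]
Fix exponent of X3 at 1; solve each RREF row for its pivot's exponent:
  r0: exp(X1) + (0)·1 = 0 ⇒ exp(X1) = 0
  r1: exp(X2) + (-1)·1 = 0 ⇒ exp(X2) = 1
Π_1 = X2 · X3

["0", "1", "1"]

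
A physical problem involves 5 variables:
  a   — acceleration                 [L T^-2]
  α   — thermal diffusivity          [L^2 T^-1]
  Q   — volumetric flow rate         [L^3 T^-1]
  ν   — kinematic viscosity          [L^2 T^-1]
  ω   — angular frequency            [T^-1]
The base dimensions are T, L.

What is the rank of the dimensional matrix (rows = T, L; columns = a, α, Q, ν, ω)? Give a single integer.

2

Exponent matrix [T,L] × [a,α,Q,ν,ω]:
  T: [-2 -1 -1 -1 -1]
  L: [ 1  2  3  2  0]
Echelon form has 2 nonzero rows (pivots: a,α)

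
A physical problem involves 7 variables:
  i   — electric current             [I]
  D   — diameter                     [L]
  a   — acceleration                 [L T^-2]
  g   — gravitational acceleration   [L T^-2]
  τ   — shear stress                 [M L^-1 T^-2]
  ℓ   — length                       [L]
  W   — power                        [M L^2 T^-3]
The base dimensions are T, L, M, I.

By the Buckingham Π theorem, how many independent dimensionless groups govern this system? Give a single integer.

Write exponents as rows T,L,M,I / cols i,D,a,g,τ,ℓ,W:
  T: [ 0  0 -2 -2 -2  0 -3]
  L: [ 0  1  1  1 -1  1  2]
  M: [ 0  0  0  0  1  0  1]
  I: [ 1  0  0  0  0  0  0]
Echelon form has 4 nonzero rows (pivots: i,D,a,τ)
n=7, r=4 ⇒ 3 dimensionless groups

3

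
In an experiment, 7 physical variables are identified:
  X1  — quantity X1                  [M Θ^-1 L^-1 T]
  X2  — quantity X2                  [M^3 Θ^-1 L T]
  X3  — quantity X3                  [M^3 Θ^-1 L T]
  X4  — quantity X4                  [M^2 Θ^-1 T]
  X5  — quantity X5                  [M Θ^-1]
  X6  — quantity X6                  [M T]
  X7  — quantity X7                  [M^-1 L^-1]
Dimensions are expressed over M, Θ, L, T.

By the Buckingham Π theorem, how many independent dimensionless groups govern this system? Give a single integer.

Write exponents as rows M,Θ,L,T / cols X1,X2,X3,X4,X5,X6,X7:
  M: [ 1  3  3  2  1  1 -1]
  Θ: [-1 -1 -1 -1 -1  0  0]
  L: [-1  1  1  0  0  0 -1]
  T: [ 1  1  1  1  0  1  0]
Echelon form has 3 nonzero rows (pivots: X1,X2,X5)
n=7, r=3 ⇒ 4 dimensionless groups

4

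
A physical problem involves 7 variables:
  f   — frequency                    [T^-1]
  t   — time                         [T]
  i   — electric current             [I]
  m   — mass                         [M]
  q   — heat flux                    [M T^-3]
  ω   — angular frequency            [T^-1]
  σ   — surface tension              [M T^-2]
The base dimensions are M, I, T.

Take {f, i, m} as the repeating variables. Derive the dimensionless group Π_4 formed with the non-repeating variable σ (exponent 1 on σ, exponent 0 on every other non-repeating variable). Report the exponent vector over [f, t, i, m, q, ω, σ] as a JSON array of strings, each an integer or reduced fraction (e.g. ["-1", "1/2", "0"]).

Exponent matrix [M,I,T] × [f,t,i,m,q,ω,σ]:
  M: [ 0  0  0  1  1  0  1]
  I: [ 0  0  1  0  0  0  0]
  T: [-1  1  0  0 -3 -1 -2]
Echelon form has 3 nonzero rows (pivots: f,i,m)
Pivot set = {f,i,m}, free = {t,q,ω,σ}
RREF:
  r0: [   1   -1    0    0    3    1    2]
  r1: [   0    0    1    0    0    0    0]
  r2: [   0    0    0    1    1    0    1]
Fix exponent of σ at 1, t at 0, q at 0, ω at 0; solve each RREF row for its pivot's exponent:
  r0: exp(f) + (2)·1 = 0 ⇒ exp(f) = -2
  r1: exp(i) + (0)·1 = 0 ⇒ exp(i) = 0
  r2: exp(m) + (1)·1 = 0 ⇒ exp(m) = -1
Π_4 = f^-2 · m^-1 · σ

["-2", "0", "0", "-1", "0", "0", "1"]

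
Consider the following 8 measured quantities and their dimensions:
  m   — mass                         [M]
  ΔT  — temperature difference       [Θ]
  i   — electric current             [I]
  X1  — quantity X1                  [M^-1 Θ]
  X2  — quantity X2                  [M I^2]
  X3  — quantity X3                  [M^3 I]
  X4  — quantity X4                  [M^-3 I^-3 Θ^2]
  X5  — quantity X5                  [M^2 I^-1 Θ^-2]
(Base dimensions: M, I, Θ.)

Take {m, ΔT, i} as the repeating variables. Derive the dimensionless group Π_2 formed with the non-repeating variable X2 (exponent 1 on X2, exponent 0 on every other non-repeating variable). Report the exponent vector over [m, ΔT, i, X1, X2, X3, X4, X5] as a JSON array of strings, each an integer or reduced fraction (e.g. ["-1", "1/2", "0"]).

["-1", "0", "-2", "0", "1", "0", "0", "0"]

Exponent matrix [M,I,Θ] × [m,ΔT,i,X1,X2,X3,X4,X5]:
  M: [ 1  0  0 -1  1  3 -3  2]
  I: [ 0  0  1  0  2  1 -3 -1]
  Θ: [ 0  1  0  1  0  0  2 -2]
Echelon form has 3 nonzero rows (pivots: m,ΔT,i)
Pivot set = {m,ΔT,i}, free = {X1,X2,X3,X4,X5}
RREF:
  r0: [   1    0    0   -1    1    3   -3    2]
  r1: [   0    1    0    1    0    0    2   -2]
  r2: [   0    0    1    0    2    1   -3   -1]
Fix exponent of X2 at 1, X1 at 0, X3 at 0, X4 at 0, X5 at 0; solve each RREF row for its pivot's exponent:
  r0: exp(m) + (1)·1 = 0 ⇒ exp(m) = -1
  r1: exp(ΔT) + (0)·1 = 0 ⇒ exp(ΔT) = 0
  r2: exp(i) + (2)·1 = 0 ⇒ exp(i) = -2
Π_2 = m^-1 · i^-2 · X2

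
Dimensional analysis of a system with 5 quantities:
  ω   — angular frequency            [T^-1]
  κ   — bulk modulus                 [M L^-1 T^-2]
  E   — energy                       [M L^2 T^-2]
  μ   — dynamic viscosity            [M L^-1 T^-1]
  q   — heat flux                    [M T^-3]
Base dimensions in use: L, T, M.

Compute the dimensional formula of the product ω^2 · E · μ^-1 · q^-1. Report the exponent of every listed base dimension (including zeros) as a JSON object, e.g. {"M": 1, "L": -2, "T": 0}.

{"L": 3, "T": 0, "M": -1}

Write exponents as rows L,T,M / cols ω,κ,E,μ,q:
  L: [ 0 -1  2 -1  0]
  T: [-1 -2 -2 -1 -3]
  M: [ 0  1  1  1  1]
  [L]: (2)·0+(1)·2+(-1)·-1+(-1)·0 = 3
  [T]: (2)·-1+(1)·-2+(-1)·-1+(-1)·-3 = 0
  [M]: (2)·0+(1)·1+(-1)·1+(-1)·1 = -1
⇒ L^3 M^-1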